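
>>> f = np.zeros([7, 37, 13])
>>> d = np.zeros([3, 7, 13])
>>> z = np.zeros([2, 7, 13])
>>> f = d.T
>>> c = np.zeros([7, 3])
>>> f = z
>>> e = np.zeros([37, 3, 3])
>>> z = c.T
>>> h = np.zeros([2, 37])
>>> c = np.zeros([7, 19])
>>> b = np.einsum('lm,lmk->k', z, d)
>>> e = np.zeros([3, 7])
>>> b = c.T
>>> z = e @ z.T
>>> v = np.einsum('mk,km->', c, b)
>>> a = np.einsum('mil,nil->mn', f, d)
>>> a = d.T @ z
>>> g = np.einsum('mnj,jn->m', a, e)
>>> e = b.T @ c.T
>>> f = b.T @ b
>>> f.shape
(7, 7)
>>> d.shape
(3, 7, 13)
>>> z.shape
(3, 3)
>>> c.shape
(7, 19)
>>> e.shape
(7, 7)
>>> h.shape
(2, 37)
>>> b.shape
(19, 7)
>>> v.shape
()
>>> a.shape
(13, 7, 3)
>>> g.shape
(13,)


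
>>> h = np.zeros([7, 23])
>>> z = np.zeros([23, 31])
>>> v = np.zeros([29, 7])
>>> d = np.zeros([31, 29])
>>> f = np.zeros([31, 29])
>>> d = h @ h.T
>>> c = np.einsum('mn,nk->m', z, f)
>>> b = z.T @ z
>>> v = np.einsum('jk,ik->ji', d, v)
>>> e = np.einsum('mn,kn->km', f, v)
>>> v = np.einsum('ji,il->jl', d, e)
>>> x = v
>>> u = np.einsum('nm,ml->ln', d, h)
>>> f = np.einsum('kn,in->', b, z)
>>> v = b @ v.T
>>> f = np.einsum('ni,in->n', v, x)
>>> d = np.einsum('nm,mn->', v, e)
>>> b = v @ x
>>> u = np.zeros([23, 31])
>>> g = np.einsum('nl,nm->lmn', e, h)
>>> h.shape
(7, 23)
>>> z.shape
(23, 31)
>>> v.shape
(31, 7)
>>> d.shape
()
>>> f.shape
(31,)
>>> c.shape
(23,)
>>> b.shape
(31, 31)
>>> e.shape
(7, 31)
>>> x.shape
(7, 31)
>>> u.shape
(23, 31)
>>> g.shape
(31, 23, 7)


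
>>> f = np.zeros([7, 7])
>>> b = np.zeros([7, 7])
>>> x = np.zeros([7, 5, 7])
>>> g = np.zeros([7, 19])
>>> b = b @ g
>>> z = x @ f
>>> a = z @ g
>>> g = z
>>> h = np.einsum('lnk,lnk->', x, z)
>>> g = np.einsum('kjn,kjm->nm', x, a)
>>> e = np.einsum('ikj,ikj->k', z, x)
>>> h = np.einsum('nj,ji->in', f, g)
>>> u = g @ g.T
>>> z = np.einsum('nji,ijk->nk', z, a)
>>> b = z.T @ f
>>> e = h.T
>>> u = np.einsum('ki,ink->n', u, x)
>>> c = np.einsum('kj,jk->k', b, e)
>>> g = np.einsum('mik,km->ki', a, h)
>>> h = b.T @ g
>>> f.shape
(7, 7)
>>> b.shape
(19, 7)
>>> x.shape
(7, 5, 7)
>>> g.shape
(19, 5)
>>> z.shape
(7, 19)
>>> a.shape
(7, 5, 19)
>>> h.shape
(7, 5)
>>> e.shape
(7, 19)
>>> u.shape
(5,)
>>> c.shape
(19,)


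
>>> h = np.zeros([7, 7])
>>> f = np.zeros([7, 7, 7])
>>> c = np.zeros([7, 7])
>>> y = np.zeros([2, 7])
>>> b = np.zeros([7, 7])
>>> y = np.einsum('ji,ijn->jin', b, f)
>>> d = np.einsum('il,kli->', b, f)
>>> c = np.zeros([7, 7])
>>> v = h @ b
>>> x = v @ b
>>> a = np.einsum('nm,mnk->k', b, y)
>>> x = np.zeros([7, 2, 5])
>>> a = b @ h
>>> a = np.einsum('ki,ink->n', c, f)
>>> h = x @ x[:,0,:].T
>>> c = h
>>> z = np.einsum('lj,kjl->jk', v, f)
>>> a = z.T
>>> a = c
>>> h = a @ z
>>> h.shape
(7, 2, 7)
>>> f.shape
(7, 7, 7)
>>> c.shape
(7, 2, 7)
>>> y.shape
(7, 7, 7)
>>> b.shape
(7, 7)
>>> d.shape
()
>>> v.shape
(7, 7)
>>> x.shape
(7, 2, 5)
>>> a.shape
(7, 2, 7)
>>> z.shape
(7, 7)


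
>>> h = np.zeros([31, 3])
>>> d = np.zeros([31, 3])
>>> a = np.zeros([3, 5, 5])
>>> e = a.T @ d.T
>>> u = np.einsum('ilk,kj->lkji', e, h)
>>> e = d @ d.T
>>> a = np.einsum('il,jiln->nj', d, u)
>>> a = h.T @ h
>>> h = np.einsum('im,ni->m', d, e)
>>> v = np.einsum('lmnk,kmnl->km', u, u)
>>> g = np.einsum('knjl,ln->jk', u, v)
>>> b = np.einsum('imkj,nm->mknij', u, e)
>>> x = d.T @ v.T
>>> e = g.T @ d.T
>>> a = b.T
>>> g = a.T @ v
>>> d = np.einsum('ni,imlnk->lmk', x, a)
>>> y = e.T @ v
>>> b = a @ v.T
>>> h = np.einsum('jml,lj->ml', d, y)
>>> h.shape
(5, 31)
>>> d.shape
(31, 5, 31)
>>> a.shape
(5, 5, 31, 3, 31)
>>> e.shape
(5, 31)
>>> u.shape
(5, 31, 3, 5)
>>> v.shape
(5, 31)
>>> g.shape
(31, 3, 31, 5, 31)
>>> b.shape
(5, 5, 31, 3, 5)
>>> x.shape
(3, 5)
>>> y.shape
(31, 31)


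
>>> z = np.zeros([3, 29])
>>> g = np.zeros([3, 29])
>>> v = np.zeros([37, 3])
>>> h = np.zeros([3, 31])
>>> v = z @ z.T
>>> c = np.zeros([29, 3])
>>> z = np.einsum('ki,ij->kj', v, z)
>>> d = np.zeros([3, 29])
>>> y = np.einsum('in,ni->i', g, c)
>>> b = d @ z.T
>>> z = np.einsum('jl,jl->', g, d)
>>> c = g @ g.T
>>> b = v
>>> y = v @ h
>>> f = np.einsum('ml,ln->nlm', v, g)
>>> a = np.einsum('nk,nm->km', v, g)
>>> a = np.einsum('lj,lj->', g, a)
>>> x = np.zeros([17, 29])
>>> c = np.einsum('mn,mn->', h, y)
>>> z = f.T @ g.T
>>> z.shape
(3, 3, 3)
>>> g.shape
(3, 29)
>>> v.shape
(3, 3)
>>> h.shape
(3, 31)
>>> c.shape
()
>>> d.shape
(3, 29)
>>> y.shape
(3, 31)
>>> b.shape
(3, 3)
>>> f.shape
(29, 3, 3)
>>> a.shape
()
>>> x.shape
(17, 29)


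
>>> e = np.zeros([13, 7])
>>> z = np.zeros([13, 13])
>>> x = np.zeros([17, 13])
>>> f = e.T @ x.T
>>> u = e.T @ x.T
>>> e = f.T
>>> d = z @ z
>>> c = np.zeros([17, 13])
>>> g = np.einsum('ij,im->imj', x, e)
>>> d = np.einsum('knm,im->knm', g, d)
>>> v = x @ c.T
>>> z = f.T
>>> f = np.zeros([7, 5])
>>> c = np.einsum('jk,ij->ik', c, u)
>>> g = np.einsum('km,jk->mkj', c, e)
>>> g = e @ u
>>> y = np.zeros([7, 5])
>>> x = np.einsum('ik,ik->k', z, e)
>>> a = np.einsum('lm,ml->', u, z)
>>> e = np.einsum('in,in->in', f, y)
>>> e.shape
(7, 5)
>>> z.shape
(17, 7)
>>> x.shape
(7,)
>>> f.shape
(7, 5)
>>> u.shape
(7, 17)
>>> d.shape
(17, 7, 13)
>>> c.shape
(7, 13)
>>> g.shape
(17, 17)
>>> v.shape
(17, 17)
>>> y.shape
(7, 5)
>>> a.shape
()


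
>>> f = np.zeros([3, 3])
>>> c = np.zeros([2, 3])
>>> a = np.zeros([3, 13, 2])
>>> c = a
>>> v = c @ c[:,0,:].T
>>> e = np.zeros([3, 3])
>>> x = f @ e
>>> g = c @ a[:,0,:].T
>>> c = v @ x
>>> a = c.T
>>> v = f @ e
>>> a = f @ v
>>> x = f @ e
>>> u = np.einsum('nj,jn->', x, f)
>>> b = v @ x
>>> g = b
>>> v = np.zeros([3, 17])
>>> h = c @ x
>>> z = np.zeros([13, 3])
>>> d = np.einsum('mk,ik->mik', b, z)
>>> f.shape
(3, 3)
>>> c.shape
(3, 13, 3)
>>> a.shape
(3, 3)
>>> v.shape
(3, 17)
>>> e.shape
(3, 3)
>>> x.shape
(3, 3)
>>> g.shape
(3, 3)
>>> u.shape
()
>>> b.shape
(3, 3)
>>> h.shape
(3, 13, 3)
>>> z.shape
(13, 3)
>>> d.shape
(3, 13, 3)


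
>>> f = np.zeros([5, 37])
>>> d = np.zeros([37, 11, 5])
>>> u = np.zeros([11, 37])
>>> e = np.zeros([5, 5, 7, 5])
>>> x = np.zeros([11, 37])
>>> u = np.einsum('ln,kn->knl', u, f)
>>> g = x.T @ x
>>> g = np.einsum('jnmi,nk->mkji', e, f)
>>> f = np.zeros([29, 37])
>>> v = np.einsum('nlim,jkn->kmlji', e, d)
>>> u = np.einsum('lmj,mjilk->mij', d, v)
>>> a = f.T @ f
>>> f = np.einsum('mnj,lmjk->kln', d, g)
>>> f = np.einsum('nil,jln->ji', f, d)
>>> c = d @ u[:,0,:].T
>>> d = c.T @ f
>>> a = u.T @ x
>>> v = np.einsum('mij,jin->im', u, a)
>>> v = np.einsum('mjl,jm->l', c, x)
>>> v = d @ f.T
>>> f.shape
(37, 7)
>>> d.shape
(11, 11, 7)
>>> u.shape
(11, 5, 5)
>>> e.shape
(5, 5, 7, 5)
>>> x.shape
(11, 37)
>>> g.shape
(7, 37, 5, 5)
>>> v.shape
(11, 11, 37)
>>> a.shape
(5, 5, 37)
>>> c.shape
(37, 11, 11)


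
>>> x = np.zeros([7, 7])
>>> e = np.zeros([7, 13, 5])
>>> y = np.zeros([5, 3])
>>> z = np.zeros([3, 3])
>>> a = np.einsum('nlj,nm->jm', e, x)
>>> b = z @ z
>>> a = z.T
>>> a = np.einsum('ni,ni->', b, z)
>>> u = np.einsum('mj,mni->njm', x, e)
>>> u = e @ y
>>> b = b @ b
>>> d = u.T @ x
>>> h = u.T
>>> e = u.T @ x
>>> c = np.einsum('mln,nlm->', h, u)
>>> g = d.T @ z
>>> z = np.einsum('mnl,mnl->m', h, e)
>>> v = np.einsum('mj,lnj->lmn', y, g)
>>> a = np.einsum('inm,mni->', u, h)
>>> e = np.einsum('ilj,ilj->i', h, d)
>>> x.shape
(7, 7)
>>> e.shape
(3,)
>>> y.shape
(5, 3)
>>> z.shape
(3,)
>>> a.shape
()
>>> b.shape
(3, 3)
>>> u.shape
(7, 13, 3)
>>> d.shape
(3, 13, 7)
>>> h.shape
(3, 13, 7)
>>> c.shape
()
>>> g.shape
(7, 13, 3)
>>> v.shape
(7, 5, 13)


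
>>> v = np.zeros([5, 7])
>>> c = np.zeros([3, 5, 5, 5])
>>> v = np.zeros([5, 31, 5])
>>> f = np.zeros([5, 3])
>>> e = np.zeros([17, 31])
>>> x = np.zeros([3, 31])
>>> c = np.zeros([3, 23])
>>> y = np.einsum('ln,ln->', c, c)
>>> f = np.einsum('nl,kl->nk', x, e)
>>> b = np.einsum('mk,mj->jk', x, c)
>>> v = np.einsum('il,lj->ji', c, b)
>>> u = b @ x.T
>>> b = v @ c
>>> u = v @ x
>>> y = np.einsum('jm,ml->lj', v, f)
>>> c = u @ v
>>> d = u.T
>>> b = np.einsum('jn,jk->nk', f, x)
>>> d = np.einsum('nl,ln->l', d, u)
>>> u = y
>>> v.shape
(31, 3)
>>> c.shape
(31, 3)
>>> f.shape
(3, 17)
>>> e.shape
(17, 31)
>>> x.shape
(3, 31)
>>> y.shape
(17, 31)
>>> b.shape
(17, 31)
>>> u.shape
(17, 31)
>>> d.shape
(31,)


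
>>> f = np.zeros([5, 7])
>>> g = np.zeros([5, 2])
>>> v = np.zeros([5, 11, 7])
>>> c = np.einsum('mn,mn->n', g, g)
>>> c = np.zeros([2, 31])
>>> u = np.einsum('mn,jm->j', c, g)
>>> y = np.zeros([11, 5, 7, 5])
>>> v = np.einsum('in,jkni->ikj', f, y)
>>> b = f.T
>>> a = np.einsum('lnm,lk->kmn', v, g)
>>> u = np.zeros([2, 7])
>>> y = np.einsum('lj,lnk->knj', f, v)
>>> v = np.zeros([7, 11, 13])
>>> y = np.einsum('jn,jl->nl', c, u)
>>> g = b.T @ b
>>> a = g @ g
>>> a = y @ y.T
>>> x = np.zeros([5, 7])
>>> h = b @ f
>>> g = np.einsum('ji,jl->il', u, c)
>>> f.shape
(5, 7)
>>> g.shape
(7, 31)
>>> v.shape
(7, 11, 13)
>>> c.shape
(2, 31)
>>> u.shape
(2, 7)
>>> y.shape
(31, 7)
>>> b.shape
(7, 5)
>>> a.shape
(31, 31)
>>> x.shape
(5, 7)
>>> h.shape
(7, 7)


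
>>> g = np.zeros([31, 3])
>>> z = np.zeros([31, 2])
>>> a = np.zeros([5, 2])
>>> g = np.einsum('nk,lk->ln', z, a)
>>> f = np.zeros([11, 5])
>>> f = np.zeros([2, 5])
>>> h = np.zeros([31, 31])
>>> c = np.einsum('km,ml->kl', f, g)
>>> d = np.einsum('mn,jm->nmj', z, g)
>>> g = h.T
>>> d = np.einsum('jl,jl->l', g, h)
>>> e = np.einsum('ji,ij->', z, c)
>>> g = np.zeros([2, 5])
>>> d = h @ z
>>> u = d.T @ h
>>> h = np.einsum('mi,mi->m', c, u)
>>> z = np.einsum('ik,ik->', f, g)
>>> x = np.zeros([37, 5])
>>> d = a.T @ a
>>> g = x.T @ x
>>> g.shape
(5, 5)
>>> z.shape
()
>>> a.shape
(5, 2)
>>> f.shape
(2, 5)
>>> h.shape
(2,)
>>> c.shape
(2, 31)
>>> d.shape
(2, 2)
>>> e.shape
()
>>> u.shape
(2, 31)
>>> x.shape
(37, 5)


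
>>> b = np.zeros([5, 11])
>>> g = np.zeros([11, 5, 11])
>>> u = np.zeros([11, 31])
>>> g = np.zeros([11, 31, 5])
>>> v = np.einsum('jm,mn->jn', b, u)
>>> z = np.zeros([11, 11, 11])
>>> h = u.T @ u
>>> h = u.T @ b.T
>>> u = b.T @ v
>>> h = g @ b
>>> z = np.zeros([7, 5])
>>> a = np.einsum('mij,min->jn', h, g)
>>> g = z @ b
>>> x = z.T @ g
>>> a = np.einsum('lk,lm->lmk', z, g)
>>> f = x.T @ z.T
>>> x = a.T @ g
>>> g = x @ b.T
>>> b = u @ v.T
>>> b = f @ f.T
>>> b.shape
(11, 11)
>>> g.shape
(5, 11, 5)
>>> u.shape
(11, 31)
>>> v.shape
(5, 31)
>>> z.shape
(7, 5)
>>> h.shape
(11, 31, 11)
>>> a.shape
(7, 11, 5)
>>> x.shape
(5, 11, 11)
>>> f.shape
(11, 7)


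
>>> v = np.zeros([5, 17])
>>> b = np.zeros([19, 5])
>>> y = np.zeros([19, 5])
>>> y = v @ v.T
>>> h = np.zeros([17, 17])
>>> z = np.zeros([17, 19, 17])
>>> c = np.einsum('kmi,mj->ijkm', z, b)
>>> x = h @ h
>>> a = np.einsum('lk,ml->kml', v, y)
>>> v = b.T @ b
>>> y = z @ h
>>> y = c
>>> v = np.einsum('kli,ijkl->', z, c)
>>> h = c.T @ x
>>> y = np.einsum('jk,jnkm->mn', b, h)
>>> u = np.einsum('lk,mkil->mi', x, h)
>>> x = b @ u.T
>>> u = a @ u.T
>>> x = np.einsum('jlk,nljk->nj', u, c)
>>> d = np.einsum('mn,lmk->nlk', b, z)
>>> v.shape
()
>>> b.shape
(19, 5)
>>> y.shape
(17, 17)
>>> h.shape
(19, 17, 5, 17)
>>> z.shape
(17, 19, 17)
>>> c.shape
(17, 5, 17, 19)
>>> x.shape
(17, 17)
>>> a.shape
(17, 5, 5)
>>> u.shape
(17, 5, 19)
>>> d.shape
(5, 17, 17)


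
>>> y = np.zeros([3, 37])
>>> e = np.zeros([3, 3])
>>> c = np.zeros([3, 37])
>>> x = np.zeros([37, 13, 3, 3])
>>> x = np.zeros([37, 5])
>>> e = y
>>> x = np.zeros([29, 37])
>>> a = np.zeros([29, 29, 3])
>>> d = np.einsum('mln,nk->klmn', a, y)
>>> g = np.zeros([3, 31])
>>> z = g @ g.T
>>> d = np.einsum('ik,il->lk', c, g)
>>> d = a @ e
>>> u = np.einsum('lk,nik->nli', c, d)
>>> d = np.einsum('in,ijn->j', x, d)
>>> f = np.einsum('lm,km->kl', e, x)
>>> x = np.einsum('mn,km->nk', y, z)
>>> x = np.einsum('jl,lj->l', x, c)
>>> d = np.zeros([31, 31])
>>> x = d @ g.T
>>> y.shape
(3, 37)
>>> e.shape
(3, 37)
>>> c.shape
(3, 37)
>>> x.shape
(31, 3)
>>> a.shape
(29, 29, 3)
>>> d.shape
(31, 31)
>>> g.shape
(3, 31)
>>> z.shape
(3, 3)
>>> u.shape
(29, 3, 29)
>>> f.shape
(29, 3)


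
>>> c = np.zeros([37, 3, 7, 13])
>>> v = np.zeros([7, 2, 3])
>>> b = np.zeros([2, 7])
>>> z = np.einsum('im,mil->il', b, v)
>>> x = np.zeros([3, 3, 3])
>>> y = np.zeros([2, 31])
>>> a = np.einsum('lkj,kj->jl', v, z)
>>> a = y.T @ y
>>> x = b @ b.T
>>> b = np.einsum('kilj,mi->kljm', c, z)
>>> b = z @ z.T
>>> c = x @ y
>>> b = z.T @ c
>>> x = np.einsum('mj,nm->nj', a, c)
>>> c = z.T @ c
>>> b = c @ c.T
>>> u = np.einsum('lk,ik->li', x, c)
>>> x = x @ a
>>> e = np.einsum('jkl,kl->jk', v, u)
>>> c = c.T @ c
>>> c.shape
(31, 31)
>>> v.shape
(7, 2, 3)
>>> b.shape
(3, 3)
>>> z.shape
(2, 3)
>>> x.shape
(2, 31)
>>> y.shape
(2, 31)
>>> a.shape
(31, 31)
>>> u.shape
(2, 3)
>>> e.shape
(7, 2)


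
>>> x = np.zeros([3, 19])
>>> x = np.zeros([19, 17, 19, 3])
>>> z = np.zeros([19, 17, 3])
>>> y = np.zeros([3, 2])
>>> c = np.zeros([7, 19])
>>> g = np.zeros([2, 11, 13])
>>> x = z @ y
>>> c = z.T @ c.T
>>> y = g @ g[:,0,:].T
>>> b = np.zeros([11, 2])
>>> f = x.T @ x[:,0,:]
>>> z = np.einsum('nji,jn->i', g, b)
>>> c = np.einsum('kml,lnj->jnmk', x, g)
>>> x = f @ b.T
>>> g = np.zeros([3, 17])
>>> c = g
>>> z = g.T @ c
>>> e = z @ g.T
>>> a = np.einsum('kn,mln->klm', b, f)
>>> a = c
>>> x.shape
(2, 17, 11)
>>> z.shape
(17, 17)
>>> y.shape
(2, 11, 2)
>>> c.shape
(3, 17)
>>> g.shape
(3, 17)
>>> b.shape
(11, 2)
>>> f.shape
(2, 17, 2)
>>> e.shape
(17, 3)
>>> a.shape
(3, 17)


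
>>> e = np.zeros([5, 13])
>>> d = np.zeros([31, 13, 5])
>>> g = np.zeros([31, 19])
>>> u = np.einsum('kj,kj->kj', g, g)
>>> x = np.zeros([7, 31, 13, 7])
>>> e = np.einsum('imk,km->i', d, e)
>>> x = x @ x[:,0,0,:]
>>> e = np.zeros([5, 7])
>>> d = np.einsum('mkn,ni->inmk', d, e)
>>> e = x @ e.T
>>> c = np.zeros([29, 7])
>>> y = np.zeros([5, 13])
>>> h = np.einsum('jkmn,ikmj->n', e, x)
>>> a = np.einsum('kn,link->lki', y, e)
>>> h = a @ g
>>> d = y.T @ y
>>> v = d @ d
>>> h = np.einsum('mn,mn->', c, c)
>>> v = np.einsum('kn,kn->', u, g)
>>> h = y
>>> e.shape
(7, 31, 13, 5)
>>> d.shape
(13, 13)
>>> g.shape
(31, 19)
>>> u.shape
(31, 19)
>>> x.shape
(7, 31, 13, 7)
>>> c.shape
(29, 7)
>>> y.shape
(5, 13)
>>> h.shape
(5, 13)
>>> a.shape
(7, 5, 31)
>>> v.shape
()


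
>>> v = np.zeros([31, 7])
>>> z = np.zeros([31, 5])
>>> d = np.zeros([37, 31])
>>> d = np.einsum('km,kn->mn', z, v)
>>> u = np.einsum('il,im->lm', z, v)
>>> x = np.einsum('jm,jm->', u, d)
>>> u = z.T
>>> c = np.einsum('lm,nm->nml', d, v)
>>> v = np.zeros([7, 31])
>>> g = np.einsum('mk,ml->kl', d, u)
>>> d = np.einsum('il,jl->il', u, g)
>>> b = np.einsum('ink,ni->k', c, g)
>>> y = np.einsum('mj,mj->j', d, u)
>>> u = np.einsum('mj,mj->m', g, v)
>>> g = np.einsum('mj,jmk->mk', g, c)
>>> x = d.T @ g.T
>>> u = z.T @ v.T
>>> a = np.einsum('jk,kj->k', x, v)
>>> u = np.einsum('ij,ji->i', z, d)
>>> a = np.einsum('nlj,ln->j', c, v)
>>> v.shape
(7, 31)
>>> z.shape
(31, 5)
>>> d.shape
(5, 31)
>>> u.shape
(31,)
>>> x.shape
(31, 7)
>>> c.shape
(31, 7, 5)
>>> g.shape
(7, 5)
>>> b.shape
(5,)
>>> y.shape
(31,)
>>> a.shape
(5,)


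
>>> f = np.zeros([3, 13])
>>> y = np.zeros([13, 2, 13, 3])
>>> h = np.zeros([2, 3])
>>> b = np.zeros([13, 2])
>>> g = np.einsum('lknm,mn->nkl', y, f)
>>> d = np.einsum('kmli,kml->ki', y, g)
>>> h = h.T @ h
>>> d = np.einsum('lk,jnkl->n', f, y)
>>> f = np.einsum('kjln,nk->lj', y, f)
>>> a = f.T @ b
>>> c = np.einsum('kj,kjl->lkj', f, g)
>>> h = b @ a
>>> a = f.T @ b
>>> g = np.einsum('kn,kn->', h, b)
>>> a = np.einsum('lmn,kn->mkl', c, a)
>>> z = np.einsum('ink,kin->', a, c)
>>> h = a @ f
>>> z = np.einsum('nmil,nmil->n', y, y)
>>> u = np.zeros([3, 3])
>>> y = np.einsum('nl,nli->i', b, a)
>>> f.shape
(13, 2)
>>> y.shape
(13,)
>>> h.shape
(13, 2, 2)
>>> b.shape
(13, 2)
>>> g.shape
()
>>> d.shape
(2,)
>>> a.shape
(13, 2, 13)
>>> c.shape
(13, 13, 2)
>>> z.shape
(13,)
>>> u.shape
(3, 3)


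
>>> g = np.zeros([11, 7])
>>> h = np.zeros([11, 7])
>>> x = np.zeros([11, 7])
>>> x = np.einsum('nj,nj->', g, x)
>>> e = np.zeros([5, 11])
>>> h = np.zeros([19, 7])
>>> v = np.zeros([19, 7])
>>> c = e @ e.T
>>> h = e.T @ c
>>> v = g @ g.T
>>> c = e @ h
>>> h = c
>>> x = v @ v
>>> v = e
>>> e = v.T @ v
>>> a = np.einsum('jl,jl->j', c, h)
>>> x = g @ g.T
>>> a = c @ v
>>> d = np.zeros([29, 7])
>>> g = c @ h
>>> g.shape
(5, 5)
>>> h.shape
(5, 5)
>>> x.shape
(11, 11)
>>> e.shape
(11, 11)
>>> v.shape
(5, 11)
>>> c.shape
(5, 5)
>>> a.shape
(5, 11)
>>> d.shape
(29, 7)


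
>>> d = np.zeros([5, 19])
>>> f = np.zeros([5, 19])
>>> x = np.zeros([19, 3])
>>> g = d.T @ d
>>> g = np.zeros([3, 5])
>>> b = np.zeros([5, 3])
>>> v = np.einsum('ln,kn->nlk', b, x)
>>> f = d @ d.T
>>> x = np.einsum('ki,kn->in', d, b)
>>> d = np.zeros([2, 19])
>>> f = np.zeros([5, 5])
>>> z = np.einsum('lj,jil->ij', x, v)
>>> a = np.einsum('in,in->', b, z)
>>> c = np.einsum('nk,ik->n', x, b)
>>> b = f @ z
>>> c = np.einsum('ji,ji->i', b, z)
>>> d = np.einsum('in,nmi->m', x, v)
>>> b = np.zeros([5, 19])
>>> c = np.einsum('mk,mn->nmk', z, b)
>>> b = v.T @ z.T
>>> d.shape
(5,)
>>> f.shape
(5, 5)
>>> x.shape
(19, 3)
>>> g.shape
(3, 5)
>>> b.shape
(19, 5, 5)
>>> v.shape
(3, 5, 19)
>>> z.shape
(5, 3)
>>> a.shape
()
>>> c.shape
(19, 5, 3)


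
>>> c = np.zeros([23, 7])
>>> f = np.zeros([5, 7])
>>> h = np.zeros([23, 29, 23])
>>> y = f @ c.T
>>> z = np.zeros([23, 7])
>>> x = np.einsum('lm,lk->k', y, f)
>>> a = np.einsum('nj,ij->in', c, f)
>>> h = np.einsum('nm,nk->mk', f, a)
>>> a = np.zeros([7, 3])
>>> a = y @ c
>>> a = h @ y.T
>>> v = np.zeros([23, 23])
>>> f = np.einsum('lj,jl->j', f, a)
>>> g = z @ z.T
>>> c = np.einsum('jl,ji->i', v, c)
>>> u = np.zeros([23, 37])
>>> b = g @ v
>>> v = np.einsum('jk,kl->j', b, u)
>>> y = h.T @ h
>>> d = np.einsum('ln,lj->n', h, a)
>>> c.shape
(7,)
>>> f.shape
(7,)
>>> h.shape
(7, 23)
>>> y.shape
(23, 23)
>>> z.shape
(23, 7)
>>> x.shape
(7,)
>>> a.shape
(7, 5)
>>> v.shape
(23,)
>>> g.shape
(23, 23)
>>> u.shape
(23, 37)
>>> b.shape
(23, 23)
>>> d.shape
(23,)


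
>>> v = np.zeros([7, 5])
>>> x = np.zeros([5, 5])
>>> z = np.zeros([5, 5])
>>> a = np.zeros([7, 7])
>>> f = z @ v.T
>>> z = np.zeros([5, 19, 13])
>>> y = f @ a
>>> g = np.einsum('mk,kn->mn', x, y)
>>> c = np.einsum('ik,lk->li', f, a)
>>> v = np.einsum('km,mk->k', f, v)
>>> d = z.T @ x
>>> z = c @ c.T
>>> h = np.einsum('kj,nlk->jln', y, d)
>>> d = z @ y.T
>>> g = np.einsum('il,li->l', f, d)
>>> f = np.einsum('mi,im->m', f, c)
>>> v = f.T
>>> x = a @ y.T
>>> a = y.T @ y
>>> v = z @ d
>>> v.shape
(7, 5)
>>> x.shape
(7, 5)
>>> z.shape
(7, 7)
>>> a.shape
(7, 7)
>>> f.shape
(5,)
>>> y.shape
(5, 7)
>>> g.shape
(7,)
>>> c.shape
(7, 5)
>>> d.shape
(7, 5)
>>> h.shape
(7, 19, 13)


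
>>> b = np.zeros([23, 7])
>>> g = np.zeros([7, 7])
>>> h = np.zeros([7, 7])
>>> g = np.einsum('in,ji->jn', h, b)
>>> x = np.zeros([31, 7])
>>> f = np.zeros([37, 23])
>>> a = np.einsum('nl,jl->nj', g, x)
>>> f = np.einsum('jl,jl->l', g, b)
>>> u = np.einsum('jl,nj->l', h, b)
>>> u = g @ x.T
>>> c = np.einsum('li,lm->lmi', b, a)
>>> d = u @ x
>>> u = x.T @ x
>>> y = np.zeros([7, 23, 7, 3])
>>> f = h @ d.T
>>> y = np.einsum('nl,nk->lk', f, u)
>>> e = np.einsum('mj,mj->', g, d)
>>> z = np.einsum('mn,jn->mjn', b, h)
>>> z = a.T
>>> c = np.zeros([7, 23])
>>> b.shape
(23, 7)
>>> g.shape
(23, 7)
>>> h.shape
(7, 7)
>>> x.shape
(31, 7)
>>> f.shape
(7, 23)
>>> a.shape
(23, 31)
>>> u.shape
(7, 7)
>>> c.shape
(7, 23)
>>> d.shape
(23, 7)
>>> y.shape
(23, 7)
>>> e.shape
()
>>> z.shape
(31, 23)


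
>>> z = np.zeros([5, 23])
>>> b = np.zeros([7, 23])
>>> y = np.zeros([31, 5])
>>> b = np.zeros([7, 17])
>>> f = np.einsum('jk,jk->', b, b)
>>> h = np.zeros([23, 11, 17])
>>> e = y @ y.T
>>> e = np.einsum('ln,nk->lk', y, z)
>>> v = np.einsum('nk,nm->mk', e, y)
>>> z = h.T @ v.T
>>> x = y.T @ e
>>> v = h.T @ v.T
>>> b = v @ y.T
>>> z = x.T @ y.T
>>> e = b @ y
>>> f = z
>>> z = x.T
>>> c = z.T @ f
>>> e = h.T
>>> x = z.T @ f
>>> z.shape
(23, 5)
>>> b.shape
(17, 11, 31)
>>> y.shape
(31, 5)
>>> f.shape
(23, 31)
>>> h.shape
(23, 11, 17)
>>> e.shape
(17, 11, 23)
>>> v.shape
(17, 11, 5)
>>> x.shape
(5, 31)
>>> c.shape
(5, 31)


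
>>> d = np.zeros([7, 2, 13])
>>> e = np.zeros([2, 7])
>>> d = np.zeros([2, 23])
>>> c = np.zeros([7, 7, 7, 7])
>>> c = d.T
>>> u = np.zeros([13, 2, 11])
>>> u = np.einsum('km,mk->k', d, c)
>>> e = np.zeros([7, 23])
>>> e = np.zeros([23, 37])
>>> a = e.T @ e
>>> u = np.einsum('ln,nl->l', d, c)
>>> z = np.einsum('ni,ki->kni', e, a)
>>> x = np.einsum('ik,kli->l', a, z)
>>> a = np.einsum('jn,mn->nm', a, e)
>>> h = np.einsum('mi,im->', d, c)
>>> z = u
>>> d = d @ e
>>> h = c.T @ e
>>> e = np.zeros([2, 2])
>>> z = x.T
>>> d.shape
(2, 37)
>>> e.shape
(2, 2)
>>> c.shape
(23, 2)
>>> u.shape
(2,)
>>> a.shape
(37, 23)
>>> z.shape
(23,)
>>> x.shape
(23,)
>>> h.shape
(2, 37)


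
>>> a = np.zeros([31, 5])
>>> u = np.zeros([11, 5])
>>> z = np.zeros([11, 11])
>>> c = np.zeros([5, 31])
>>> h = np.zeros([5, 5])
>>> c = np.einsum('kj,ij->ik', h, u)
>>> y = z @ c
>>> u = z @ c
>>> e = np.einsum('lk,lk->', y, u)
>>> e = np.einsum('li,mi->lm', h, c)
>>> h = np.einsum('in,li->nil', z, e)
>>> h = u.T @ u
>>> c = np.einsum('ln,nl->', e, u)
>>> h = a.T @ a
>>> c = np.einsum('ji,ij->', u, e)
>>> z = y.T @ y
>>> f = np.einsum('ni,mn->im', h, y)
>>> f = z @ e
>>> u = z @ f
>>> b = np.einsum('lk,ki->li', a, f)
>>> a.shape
(31, 5)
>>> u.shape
(5, 11)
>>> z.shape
(5, 5)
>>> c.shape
()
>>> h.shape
(5, 5)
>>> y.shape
(11, 5)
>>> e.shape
(5, 11)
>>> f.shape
(5, 11)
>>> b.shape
(31, 11)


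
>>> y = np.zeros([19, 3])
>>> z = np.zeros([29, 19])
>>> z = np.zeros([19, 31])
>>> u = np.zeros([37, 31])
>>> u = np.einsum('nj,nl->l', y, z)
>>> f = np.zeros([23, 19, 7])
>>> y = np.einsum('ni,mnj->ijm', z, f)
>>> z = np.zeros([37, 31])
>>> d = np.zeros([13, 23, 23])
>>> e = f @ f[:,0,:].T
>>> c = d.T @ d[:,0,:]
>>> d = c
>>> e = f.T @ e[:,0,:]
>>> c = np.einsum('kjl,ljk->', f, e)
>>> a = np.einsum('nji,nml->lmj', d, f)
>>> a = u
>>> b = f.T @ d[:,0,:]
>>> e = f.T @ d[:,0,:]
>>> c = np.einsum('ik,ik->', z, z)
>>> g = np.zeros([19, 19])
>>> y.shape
(31, 7, 23)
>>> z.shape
(37, 31)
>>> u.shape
(31,)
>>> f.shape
(23, 19, 7)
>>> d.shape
(23, 23, 23)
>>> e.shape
(7, 19, 23)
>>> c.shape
()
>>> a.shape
(31,)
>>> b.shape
(7, 19, 23)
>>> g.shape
(19, 19)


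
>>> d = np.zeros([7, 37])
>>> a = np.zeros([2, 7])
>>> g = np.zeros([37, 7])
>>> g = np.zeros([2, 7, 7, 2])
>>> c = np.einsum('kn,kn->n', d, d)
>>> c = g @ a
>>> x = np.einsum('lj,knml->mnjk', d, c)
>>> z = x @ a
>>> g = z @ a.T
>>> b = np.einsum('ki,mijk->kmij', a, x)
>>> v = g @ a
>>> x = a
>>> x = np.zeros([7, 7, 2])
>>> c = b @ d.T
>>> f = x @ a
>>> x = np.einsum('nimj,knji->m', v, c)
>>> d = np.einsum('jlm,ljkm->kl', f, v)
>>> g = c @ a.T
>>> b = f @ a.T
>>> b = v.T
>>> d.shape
(37, 7)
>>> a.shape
(2, 7)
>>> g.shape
(2, 7, 7, 2)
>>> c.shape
(2, 7, 7, 7)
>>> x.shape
(37,)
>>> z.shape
(7, 7, 37, 7)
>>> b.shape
(7, 37, 7, 7)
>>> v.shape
(7, 7, 37, 7)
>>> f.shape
(7, 7, 7)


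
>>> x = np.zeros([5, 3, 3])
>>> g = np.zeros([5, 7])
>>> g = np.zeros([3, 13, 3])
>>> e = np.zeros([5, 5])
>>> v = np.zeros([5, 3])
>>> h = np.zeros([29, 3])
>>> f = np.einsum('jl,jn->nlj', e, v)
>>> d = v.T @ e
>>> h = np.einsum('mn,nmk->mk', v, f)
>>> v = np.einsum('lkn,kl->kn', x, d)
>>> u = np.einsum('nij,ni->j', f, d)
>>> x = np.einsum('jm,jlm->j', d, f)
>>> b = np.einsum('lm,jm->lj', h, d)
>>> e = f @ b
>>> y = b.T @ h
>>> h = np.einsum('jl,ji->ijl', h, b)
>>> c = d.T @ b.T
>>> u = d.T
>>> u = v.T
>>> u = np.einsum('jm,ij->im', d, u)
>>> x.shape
(3,)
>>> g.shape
(3, 13, 3)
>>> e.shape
(3, 5, 3)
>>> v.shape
(3, 3)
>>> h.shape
(3, 5, 5)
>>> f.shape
(3, 5, 5)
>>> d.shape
(3, 5)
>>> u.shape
(3, 5)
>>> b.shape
(5, 3)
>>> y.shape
(3, 5)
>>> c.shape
(5, 5)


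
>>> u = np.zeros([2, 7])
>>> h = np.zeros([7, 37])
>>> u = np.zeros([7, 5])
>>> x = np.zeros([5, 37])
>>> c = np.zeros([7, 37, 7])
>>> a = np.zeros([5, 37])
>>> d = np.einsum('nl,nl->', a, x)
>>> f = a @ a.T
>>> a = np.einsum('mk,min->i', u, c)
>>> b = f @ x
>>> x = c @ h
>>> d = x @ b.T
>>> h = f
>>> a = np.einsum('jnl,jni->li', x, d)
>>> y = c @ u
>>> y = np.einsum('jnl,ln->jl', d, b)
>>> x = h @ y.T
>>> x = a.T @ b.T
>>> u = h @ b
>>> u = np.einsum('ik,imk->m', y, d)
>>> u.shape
(37,)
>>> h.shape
(5, 5)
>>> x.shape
(5, 5)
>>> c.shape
(7, 37, 7)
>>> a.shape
(37, 5)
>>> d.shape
(7, 37, 5)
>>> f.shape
(5, 5)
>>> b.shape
(5, 37)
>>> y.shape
(7, 5)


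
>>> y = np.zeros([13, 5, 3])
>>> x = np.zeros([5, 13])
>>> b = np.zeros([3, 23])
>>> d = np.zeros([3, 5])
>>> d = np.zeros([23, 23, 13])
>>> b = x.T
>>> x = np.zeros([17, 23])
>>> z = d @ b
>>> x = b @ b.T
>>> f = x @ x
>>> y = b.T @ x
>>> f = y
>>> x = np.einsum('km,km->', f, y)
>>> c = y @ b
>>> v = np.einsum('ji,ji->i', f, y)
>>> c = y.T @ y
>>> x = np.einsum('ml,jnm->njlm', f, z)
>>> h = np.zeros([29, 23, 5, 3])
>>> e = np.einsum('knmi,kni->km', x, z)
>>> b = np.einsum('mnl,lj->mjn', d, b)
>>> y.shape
(5, 13)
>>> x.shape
(23, 23, 13, 5)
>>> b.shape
(23, 5, 23)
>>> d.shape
(23, 23, 13)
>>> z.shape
(23, 23, 5)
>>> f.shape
(5, 13)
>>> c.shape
(13, 13)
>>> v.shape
(13,)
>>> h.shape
(29, 23, 5, 3)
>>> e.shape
(23, 13)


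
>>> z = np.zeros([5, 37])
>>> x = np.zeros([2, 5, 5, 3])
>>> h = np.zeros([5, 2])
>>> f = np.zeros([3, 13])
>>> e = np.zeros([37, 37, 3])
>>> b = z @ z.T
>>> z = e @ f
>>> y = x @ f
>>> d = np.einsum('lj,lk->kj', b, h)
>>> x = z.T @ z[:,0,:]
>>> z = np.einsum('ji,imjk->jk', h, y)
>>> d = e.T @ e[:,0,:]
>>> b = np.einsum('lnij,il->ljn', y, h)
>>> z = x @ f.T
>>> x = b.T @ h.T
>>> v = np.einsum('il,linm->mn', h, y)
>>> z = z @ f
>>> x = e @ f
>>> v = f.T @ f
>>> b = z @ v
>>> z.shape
(13, 37, 13)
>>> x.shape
(37, 37, 13)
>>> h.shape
(5, 2)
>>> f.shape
(3, 13)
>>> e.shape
(37, 37, 3)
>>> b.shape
(13, 37, 13)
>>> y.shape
(2, 5, 5, 13)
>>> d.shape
(3, 37, 3)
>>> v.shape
(13, 13)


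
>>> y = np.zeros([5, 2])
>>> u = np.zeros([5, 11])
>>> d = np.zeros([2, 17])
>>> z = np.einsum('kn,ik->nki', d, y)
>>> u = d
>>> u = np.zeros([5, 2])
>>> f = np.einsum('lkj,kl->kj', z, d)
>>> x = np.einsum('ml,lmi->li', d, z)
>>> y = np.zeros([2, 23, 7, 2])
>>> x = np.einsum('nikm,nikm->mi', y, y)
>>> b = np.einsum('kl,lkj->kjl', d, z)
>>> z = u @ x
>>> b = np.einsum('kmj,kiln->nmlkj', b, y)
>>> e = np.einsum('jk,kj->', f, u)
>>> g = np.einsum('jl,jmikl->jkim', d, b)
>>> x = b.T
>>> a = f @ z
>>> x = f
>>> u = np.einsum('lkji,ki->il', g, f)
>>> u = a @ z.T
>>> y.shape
(2, 23, 7, 2)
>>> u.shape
(2, 5)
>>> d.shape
(2, 17)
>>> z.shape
(5, 23)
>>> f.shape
(2, 5)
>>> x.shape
(2, 5)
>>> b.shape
(2, 5, 7, 2, 17)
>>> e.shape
()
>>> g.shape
(2, 2, 7, 5)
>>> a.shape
(2, 23)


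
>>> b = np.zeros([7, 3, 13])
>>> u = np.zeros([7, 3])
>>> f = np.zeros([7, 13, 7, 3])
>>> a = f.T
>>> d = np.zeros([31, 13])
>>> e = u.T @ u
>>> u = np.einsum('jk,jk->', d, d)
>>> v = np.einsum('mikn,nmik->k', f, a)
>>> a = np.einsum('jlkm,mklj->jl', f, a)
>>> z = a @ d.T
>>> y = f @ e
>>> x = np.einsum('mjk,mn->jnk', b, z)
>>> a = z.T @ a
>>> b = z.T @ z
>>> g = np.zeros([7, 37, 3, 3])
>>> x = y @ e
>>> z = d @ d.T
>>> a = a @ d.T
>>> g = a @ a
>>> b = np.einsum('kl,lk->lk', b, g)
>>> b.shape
(31, 31)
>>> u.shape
()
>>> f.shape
(7, 13, 7, 3)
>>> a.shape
(31, 31)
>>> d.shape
(31, 13)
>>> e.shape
(3, 3)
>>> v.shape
(7,)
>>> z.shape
(31, 31)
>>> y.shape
(7, 13, 7, 3)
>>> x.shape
(7, 13, 7, 3)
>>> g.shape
(31, 31)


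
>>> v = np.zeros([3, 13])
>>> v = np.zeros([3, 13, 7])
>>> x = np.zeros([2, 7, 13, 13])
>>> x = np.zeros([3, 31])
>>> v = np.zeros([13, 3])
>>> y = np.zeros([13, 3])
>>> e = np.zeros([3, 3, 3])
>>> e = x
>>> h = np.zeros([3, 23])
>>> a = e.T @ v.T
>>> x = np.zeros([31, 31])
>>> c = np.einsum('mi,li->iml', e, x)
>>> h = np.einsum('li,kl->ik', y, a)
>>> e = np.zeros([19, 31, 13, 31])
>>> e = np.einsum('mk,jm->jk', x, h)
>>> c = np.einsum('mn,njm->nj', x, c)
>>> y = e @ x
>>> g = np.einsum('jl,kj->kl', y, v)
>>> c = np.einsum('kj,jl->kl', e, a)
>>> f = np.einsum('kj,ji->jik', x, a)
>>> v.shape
(13, 3)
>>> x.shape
(31, 31)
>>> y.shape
(3, 31)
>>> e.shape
(3, 31)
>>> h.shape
(3, 31)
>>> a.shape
(31, 13)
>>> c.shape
(3, 13)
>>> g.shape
(13, 31)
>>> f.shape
(31, 13, 31)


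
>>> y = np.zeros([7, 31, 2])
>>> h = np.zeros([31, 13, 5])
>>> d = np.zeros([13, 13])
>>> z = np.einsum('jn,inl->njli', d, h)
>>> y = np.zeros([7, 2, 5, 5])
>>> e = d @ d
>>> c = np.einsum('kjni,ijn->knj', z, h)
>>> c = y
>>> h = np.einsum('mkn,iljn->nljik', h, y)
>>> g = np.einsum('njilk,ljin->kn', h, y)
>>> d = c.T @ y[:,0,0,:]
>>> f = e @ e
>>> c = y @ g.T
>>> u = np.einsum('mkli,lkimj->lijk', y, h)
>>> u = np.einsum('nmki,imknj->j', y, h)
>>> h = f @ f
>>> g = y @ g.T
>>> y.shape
(7, 2, 5, 5)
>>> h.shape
(13, 13)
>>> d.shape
(5, 5, 2, 5)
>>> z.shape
(13, 13, 5, 31)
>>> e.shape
(13, 13)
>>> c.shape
(7, 2, 5, 13)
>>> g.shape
(7, 2, 5, 13)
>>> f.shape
(13, 13)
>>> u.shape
(13,)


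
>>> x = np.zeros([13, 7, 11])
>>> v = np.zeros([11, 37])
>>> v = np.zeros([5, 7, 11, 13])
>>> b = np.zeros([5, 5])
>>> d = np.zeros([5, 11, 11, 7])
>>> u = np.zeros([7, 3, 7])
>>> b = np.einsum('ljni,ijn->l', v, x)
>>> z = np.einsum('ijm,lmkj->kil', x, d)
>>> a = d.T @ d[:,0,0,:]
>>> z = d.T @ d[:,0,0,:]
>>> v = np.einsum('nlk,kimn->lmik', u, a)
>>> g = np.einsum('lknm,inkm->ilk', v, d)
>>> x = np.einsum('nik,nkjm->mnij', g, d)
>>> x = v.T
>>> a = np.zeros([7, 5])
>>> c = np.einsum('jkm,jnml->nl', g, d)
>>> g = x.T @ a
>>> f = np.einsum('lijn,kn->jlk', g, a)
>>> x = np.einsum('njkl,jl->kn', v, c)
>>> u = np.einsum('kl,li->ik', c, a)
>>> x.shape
(11, 3)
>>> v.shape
(3, 11, 11, 7)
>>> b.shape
(5,)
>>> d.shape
(5, 11, 11, 7)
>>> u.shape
(5, 11)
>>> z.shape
(7, 11, 11, 7)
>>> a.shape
(7, 5)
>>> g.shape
(3, 11, 11, 5)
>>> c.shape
(11, 7)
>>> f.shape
(11, 3, 7)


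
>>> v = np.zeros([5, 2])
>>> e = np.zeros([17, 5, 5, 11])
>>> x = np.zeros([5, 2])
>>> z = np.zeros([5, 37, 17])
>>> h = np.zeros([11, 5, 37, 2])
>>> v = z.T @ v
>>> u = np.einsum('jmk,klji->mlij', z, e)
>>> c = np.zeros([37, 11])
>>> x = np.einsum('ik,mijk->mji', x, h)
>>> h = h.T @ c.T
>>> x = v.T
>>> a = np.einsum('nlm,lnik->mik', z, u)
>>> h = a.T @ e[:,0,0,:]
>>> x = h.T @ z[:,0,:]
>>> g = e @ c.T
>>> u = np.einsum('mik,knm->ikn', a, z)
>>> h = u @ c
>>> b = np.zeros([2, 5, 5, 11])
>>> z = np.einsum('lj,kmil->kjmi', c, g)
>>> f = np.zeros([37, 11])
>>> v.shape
(17, 37, 2)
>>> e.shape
(17, 5, 5, 11)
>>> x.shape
(11, 11, 17)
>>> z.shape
(17, 11, 5, 5)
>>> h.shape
(11, 5, 11)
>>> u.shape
(11, 5, 37)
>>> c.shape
(37, 11)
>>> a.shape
(17, 11, 5)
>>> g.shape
(17, 5, 5, 37)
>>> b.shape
(2, 5, 5, 11)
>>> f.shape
(37, 11)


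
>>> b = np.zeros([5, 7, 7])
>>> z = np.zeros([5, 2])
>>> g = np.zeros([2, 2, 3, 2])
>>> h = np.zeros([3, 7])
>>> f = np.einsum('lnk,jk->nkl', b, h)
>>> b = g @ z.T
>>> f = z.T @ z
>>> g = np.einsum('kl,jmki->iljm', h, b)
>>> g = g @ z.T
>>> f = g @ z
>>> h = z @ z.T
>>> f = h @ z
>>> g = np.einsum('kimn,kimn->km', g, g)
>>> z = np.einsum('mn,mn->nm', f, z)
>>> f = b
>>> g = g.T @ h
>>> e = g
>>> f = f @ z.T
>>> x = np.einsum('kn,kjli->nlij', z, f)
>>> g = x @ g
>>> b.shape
(2, 2, 3, 5)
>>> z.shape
(2, 5)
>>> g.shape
(5, 3, 2, 5)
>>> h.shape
(5, 5)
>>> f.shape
(2, 2, 3, 2)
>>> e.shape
(2, 5)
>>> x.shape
(5, 3, 2, 2)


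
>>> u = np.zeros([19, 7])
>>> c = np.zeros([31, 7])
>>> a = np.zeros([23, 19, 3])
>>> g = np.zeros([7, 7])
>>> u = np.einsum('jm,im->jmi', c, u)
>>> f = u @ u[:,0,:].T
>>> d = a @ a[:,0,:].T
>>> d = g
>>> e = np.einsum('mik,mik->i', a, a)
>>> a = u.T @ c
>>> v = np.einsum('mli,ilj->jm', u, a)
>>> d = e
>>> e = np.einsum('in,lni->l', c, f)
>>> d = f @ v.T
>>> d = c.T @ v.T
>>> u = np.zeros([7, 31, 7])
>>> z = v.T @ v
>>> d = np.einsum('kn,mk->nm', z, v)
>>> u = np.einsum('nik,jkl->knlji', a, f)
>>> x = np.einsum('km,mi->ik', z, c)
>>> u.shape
(7, 19, 31, 31, 7)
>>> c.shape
(31, 7)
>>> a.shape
(19, 7, 7)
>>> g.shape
(7, 7)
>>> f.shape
(31, 7, 31)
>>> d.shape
(31, 7)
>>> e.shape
(31,)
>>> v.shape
(7, 31)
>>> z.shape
(31, 31)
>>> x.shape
(7, 31)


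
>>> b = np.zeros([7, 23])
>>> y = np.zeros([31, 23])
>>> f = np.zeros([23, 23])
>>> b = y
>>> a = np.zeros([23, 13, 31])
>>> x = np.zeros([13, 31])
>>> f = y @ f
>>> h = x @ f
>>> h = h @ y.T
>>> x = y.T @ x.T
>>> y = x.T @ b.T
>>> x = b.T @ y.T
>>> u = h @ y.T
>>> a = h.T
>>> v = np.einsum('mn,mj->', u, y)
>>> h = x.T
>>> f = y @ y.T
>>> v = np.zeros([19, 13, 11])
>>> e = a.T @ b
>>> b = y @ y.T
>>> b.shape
(13, 13)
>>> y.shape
(13, 31)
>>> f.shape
(13, 13)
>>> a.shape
(31, 13)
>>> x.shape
(23, 13)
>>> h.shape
(13, 23)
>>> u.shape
(13, 13)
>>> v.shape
(19, 13, 11)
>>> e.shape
(13, 23)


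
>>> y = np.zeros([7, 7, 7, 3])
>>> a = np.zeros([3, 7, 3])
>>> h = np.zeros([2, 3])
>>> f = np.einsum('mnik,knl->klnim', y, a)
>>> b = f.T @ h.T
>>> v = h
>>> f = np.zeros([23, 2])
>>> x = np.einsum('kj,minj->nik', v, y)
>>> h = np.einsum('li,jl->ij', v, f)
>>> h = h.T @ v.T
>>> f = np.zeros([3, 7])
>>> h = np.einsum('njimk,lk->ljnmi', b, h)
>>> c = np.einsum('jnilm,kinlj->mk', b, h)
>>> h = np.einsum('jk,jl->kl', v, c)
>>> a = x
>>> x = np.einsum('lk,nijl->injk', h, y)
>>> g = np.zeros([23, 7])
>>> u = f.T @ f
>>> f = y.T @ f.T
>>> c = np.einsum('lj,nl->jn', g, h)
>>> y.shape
(7, 7, 7, 3)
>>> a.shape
(7, 7, 2)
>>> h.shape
(3, 23)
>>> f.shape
(3, 7, 7, 3)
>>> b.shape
(7, 7, 7, 3, 2)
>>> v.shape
(2, 3)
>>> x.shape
(7, 7, 7, 23)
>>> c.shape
(7, 3)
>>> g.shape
(23, 7)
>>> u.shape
(7, 7)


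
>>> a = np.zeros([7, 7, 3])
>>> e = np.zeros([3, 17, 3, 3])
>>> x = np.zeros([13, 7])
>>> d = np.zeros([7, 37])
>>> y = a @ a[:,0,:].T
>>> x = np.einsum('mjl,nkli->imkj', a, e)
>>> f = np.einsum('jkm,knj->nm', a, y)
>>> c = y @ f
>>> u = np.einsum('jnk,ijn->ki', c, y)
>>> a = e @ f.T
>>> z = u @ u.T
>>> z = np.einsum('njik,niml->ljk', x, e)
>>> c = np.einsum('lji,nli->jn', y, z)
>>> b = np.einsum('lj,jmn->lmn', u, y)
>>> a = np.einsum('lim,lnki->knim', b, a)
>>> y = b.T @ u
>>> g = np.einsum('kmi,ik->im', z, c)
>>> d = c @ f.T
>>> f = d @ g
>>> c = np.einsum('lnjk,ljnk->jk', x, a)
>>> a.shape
(3, 17, 7, 7)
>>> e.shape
(3, 17, 3, 3)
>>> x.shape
(3, 7, 17, 7)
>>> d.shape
(7, 7)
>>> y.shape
(7, 7, 7)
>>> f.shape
(7, 7)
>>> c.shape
(17, 7)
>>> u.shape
(3, 7)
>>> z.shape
(3, 7, 7)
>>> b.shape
(3, 7, 7)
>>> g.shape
(7, 7)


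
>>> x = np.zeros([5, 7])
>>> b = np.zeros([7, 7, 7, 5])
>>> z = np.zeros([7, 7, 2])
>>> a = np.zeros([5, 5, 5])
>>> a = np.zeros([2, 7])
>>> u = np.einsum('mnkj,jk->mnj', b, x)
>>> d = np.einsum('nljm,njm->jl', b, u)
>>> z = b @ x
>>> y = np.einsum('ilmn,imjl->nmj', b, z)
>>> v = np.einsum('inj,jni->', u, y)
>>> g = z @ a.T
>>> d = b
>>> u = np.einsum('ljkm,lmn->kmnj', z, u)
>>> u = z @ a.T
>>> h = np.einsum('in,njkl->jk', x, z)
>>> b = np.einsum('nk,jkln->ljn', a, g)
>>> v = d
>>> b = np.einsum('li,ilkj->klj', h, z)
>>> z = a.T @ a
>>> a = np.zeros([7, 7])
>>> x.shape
(5, 7)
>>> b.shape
(7, 7, 7)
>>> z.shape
(7, 7)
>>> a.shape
(7, 7)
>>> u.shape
(7, 7, 7, 2)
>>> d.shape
(7, 7, 7, 5)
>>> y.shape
(5, 7, 7)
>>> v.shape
(7, 7, 7, 5)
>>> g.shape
(7, 7, 7, 2)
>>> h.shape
(7, 7)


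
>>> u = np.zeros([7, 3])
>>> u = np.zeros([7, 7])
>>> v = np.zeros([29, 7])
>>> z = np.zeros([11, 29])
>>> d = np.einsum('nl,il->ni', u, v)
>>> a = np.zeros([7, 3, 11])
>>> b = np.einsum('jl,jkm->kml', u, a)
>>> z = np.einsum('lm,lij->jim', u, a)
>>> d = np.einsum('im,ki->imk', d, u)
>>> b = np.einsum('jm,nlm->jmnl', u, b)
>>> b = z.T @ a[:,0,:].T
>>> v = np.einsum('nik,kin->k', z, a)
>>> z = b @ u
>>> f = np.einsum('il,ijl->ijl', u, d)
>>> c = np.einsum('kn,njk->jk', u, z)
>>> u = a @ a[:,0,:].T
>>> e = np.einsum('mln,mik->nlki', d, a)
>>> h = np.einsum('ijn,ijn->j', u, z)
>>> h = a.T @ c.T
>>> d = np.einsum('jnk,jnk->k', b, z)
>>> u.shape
(7, 3, 7)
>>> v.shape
(7,)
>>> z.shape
(7, 3, 7)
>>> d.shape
(7,)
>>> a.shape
(7, 3, 11)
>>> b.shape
(7, 3, 7)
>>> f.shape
(7, 29, 7)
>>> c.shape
(3, 7)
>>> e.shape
(7, 29, 11, 3)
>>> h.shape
(11, 3, 3)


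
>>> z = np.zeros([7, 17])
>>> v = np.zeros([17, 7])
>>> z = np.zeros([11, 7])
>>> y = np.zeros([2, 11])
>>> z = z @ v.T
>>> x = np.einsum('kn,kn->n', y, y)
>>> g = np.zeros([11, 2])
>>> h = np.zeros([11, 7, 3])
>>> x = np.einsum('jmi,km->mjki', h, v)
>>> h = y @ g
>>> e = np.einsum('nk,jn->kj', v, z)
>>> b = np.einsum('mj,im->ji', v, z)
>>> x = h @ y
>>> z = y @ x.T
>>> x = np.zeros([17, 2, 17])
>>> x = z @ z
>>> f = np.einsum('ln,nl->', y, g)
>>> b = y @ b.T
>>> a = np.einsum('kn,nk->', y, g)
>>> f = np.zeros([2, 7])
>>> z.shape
(2, 2)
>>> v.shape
(17, 7)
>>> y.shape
(2, 11)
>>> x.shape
(2, 2)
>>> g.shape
(11, 2)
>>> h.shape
(2, 2)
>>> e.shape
(7, 11)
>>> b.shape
(2, 7)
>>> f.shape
(2, 7)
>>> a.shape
()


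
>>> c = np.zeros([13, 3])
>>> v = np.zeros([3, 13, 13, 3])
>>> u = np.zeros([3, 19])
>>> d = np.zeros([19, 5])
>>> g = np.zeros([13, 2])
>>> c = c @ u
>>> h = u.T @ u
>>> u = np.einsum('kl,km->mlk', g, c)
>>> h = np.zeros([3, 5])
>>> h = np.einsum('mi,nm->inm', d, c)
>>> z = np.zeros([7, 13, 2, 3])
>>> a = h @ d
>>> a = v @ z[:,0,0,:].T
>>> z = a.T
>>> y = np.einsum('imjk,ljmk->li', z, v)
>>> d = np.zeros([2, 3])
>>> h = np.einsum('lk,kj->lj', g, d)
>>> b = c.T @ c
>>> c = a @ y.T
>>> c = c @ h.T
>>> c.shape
(3, 13, 13, 13)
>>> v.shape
(3, 13, 13, 3)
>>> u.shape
(19, 2, 13)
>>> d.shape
(2, 3)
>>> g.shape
(13, 2)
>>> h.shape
(13, 3)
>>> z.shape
(7, 13, 13, 3)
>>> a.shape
(3, 13, 13, 7)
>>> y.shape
(3, 7)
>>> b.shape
(19, 19)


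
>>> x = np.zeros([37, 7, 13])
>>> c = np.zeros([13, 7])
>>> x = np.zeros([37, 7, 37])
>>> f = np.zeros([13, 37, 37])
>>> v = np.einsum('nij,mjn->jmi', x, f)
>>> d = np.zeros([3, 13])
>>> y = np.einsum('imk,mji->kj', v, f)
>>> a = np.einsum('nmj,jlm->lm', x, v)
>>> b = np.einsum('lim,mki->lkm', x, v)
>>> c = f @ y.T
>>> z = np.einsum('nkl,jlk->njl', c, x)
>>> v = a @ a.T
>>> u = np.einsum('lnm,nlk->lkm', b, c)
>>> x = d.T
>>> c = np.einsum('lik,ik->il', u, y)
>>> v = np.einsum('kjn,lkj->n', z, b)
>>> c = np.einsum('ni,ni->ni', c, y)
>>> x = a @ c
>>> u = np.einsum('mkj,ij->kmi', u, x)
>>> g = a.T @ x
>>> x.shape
(13, 37)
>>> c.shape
(7, 37)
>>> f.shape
(13, 37, 37)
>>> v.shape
(7,)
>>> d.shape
(3, 13)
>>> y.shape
(7, 37)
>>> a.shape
(13, 7)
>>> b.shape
(37, 13, 37)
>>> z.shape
(13, 37, 7)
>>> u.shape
(7, 37, 13)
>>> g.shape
(7, 37)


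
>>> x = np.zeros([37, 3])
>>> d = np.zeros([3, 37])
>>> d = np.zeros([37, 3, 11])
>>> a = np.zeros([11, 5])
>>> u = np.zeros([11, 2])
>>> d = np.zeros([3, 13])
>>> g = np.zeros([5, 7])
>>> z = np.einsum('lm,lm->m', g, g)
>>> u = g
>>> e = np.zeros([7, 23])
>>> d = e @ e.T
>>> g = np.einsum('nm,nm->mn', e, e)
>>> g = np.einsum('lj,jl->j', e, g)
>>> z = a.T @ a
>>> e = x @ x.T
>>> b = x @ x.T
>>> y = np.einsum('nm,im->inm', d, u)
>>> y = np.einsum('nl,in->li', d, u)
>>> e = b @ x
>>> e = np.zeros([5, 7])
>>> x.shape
(37, 3)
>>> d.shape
(7, 7)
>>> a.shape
(11, 5)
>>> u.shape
(5, 7)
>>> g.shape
(23,)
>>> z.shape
(5, 5)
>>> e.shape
(5, 7)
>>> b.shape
(37, 37)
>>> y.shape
(7, 5)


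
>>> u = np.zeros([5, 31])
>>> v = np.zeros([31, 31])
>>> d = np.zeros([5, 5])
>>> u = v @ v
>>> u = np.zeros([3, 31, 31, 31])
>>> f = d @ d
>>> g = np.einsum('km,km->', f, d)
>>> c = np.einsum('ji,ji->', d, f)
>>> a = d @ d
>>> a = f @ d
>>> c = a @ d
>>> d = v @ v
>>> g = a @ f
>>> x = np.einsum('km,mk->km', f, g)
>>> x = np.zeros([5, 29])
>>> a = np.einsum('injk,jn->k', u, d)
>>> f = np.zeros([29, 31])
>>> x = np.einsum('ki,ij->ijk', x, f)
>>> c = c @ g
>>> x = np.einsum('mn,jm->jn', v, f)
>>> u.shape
(3, 31, 31, 31)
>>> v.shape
(31, 31)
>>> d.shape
(31, 31)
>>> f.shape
(29, 31)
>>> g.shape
(5, 5)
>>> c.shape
(5, 5)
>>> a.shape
(31,)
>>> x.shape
(29, 31)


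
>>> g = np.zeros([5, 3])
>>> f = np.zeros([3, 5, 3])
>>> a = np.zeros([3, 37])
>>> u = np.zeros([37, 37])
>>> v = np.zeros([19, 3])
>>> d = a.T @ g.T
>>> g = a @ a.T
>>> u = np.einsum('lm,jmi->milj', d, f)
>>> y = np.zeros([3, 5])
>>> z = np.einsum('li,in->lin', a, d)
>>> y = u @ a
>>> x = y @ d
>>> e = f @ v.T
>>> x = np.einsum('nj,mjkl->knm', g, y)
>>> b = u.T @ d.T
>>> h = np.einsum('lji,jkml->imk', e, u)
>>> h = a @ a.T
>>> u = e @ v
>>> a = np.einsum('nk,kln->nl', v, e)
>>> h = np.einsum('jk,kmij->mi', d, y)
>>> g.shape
(3, 3)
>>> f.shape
(3, 5, 3)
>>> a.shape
(19, 5)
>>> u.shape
(3, 5, 3)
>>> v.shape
(19, 3)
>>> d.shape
(37, 5)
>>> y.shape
(5, 3, 37, 37)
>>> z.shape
(3, 37, 5)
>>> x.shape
(37, 3, 5)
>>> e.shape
(3, 5, 19)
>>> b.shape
(3, 37, 3, 37)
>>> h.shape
(3, 37)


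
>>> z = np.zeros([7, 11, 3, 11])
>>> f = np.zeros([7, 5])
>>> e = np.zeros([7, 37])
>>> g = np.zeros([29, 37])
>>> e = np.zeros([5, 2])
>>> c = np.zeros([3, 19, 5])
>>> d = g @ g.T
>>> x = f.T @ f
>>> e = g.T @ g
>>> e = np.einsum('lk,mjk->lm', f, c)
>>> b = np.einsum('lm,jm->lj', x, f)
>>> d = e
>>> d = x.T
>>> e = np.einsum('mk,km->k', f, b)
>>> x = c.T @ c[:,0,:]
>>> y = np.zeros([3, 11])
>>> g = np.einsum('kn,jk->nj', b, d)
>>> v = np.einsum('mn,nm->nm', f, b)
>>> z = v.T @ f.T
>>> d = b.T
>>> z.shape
(7, 7)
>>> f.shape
(7, 5)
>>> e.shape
(5,)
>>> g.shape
(7, 5)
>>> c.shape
(3, 19, 5)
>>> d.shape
(7, 5)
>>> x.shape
(5, 19, 5)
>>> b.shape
(5, 7)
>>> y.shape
(3, 11)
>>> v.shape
(5, 7)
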